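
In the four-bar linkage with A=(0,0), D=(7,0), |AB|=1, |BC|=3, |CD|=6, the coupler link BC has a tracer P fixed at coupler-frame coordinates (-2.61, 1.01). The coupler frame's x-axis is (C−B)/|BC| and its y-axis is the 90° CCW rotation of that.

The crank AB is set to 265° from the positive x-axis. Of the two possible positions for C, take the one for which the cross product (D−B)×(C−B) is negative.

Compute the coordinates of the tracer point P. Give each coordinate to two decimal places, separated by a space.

-1.10 1.61

A=(0,0), D=(7.00,0)
B = A + 1.00·(cos265°, sin265°) = (-0.0872, -0.9962)
|BD| = 7.1568
circle(B,3.00) ∩ circle(D,6.00): a=1.6921, h=2.4773
  candidates: C₊=(1.2437,1.6925) cross=17.729; C₋=(1.9333,-3.2138) cross=-17.729
  mode - wants cross < 0 → take C=(1.9333,-3.2138) (cross=-17.729)
ex = (C−B)/|BC| = (0.6735,-0.7392); ey = (0.7392,0.6735)
P = B + -2.61·ex + 1.01·ey = (-1.0984,1.6133)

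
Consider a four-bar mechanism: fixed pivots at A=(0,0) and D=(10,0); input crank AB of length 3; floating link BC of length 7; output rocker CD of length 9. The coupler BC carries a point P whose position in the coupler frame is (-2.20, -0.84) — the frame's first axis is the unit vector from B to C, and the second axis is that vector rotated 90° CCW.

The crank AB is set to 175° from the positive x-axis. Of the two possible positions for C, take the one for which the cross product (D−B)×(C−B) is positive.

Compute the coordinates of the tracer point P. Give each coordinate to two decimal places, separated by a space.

-4.13 -1.80

A=(0,0), D=(10.00,0)
B = A + 3.00·(cos175°, sin175°) = (-2.9886, 0.2615)
|BD| = 12.9912
circle(B,7.00) ∩ circle(D,9.00): a=5.2640, h=4.6141
  candidates: C₊=(2.3672,4.7687) cross=59.943; C₋=(2.1815,-4.4577) cross=-59.943
  mode + wants cross > 0 → take C=(2.3672,4.7687) (cross=59.943)
ex = (C−B)/|BC| = (0.7651,0.6439); ey = (-0.6439,0.7651)
P = B + -2.20·ex + -0.84·ey = (-4.1310,-1.7978)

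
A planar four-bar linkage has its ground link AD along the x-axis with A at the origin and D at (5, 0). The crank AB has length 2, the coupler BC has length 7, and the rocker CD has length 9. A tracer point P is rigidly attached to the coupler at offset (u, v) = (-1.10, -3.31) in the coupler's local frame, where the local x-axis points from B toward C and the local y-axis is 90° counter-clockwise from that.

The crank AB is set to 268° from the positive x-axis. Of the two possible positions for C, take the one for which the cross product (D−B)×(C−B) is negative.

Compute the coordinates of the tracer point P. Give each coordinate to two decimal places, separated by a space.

-3.56 -2.08

A=(0,0), D=(5.00,0)
B = A + 2.00·(cos268°, sin268°) = (-0.0698, -1.9988)
|BD| = 5.4496
circle(B,7.00) ∩ circle(D,9.00): a=-0.2112, h=6.9968
  candidates: C₊=(-2.8326,4.4329) cross=38.130; C₋=(2.3000,-8.5854) cross=-38.130
  mode - wants cross < 0 → take C=(2.3000,-8.5854) (cross=-38.130)
ex = (C−B)/|BC| = (0.3385,-0.9410); ey = (0.9410,0.3385)
P = B + -1.10·ex + -3.31·ey = (-3.5567,-2.0843)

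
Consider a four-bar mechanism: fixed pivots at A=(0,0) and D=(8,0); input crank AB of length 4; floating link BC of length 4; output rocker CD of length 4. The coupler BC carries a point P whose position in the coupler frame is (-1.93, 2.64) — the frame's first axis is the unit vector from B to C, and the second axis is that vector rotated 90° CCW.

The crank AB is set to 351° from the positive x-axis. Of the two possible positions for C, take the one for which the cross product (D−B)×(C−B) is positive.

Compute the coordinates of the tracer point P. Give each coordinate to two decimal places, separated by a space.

0.78 -1.42

A=(0,0), D=(8.00,0)
B = A + 4.00·(cos351°, sin351°) = (3.9508, -0.6257)
|BD| = 4.0973
circle(B,4.00) ∩ circle(D,4.00): a=2.0487, h=3.4356
  candidates: C₊=(5.4507,3.0824) cross=14.077; C₋=(6.5001,-3.7081) cross=-14.077
  mode + wants cross > 0 → take C=(5.4507,3.0824) (cross=14.077)
ex = (C−B)/|BC| = (0.3750,0.9270); ey = (-0.9270,0.3750)
P = B + -1.93·ex + 2.64·ey = (0.7797,-1.4249)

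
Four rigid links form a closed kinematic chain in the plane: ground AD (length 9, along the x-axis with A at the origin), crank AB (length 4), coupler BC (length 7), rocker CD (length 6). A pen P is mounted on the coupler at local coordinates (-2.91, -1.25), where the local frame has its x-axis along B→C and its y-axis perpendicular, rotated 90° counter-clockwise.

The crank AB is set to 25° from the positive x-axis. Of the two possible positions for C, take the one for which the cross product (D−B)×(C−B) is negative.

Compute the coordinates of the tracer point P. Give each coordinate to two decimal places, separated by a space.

A=(0,0), D=(9.00,0)
B = A + 4.00·(cos25°, sin25°) = (3.6252, 1.6905)
|BD| = 5.6343
circle(B,7.00) ∩ circle(D,6.00): a=3.9708, h=5.7648
  candidates: C₊=(9.1427,5.9983) cross=32.481; C₋=(5.6835,-5.0001) cross=-32.481
  mode - wants cross < 0 → take C=(5.6835,-5.0001) (cross=-32.481)
ex = (C−B)/|BC| = (0.2940,-0.9558); ey = (0.9558,0.2940)
P = B + -2.91·ex + -1.25·ey = (1.5748,4.1043)

1.57 4.10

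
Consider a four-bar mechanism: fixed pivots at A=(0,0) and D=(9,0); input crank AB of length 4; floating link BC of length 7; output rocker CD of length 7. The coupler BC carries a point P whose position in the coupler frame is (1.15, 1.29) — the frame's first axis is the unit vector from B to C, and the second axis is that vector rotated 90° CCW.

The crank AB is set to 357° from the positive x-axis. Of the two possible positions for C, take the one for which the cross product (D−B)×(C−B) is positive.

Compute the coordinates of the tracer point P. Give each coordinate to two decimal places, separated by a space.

3.14 1.29

A=(0,0), D=(9.00,0)
B = A + 4.00·(cos357°, sin357°) = (3.9945, -0.2093)
|BD| = 5.0099
circle(B,7.00) ∩ circle(D,7.00): a=2.5049, h=6.5365
  candidates: C₊=(6.2241,6.4261) cross=32.747; C₋=(6.7704,-6.6354) cross=-32.747
  mode + wants cross > 0 → take C=(6.2241,6.4261) (cross=32.747)
ex = (C−B)/|BC| = (0.3185,0.9479); ey = (-0.9479,0.3185)
P = B + 1.15·ex + 1.29·ey = (3.1380,1.2916)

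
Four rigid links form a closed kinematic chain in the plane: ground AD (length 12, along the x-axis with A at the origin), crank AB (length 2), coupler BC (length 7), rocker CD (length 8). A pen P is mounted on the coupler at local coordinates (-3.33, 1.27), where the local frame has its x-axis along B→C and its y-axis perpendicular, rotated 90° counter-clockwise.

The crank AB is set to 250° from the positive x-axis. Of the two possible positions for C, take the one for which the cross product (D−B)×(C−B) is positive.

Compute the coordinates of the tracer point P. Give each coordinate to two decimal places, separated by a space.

-4.01 -3.17

A=(0,0), D=(12.00,0)
B = A + 2.00·(cos250°, sin250°) = (-0.6840, -1.8794)
|BD| = 12.8225
circle(B,7.00) ∩ circle(D,8.00): a=5.8264, h=3.8799
  candidates: C₊=(4.5107,2.8126) cross=49.750; C₋=(5.6481,-4.8634) cross=-49.750
  mode + wants cross > 0 → take C=(4.5107,2.8126) (cross=49.750)
ex = (C−B)/|BC| = (0.7421,0.6703); ey = (-0.6703,0.7421)
P = B + -3.33·ex + 1.27·ey = (-4.0065,-3.1689)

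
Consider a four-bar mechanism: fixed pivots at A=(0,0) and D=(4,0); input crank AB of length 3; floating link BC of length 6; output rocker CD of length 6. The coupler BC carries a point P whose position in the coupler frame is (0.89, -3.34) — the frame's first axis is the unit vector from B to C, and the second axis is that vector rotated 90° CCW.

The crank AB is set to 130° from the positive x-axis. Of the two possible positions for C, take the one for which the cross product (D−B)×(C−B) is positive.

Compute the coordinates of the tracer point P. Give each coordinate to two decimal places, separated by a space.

0.79 0.16

A=(0,0), D=(4.00,0)
B = A + 3.00·(cos130°, sin130°) = (-1.9284, 2.2981)
|BD| = 6.3582
circle(B,6.00) ∩ circle(D,6.00): a=3.1791, h=5.0885
  candidates: C₊=(2.8750,5.8936) cross=32.354; C₋=(-0.8034,-3.5955) cross=-32.354
  mode + wants cross > 0 → take C=(2.8750,5.8936) (cross=32.354)
ex = (C−B)/|BC| = (0.8006,0.5992); ey = (-0.5992,0.8006)
P = B + 0.89·ex + -3.34·ey = (0.7856,0.1576)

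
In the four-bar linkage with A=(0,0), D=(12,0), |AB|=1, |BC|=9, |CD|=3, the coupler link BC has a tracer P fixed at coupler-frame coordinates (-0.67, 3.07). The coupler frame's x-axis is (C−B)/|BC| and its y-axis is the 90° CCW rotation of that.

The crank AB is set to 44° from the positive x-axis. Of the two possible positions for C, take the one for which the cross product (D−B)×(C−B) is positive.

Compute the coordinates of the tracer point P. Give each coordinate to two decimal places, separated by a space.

-0.34 3.65

A=(0,0), D=(12.00,0)
B = A + 1.00·(cos44°, sin44°) = (0.7193, 0.6947)
|BD| = 11.3020
circle(B,9.00) ∩ circle(D,3.00): a=8.8363, h=1.7088
  candidates: C₊=(9.6439,1.8572) cross=19.313; C₋=(9.4339,-1.5540) cross=-19.313
  mode + wants cross > 0 → take C=(9.6439,1.8572) (cross=19.313)
ex = (C−B)/|BC| = (0.9916,0.1292); ey = (-0.1292,0.9916)
P = B + -0.67·ex + 3.07·ey = (-0.3416,3.6524)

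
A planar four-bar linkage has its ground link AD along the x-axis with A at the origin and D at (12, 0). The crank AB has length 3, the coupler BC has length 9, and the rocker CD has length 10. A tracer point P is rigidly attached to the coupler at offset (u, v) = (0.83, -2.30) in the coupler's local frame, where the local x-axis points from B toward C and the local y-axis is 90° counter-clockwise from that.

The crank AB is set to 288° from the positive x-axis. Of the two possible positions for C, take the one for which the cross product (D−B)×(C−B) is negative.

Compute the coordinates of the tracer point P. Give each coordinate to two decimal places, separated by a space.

-0.02 -5.11

A=(0,0), D=(12.00,0)
B = A + 3.00·(cos288°, sin288°) = (0.9271, -2.8532)
|BD| = 11.4346
circle(B,9.00) ∩ circle(D,10.00): a=4.8865, h=7.5579
  candidates: C₊=(3.7731,5.6850) cross=86.422; C₋=(7.5448,-8.9527) cross=-86.422
  mode - wants cross < 0 → take C=(7.5448,-8.9527) (cross=-86.422)
ex = (C−B)/|BC| = (0.7353,-0.6777); ey = (0.6777,0.7353)
P = B + 0.83·ex + -2.30·ey = (-0.0214,-5.1069)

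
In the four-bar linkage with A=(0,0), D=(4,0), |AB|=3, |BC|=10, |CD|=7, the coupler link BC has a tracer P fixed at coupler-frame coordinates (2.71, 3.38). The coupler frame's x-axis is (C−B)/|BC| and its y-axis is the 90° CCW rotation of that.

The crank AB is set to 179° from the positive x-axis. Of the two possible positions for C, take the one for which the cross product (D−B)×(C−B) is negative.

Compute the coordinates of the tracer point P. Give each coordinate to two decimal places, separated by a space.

A=(0,0), D=(4.00,0)
B = A + 3.00·(cos179°, sin179°) = (-2.9995, 0.0524)
|BD| = 6.9997
circle(B,10.00) ∩ circle(D,7.00): a=7.1429, h=6.9985
  candidates: C₊=(4.1955,6.9973) cross=48.988; C₋=(4.0908,-6.9994) cross=-48.988
  mode - wants cross < 0 → take C=(4.0908,-6.9994) (cross=-48.988)
ex = (C−B)/|BC| = (0.7090,-0.7052); ey = (0.7052,0.7090)
P = B + 2.71·ex + 3.38·ey = (1.3054,0.5379)

1.31 0.54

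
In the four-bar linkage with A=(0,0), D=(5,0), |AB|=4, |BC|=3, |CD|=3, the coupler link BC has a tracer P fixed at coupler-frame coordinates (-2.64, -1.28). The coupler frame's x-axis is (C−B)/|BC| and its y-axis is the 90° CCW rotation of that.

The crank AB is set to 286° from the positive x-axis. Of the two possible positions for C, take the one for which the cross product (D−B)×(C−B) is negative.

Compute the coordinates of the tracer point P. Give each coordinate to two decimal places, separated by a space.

-0.92 -5.97

A=(0,0), D=(5.00,0)
B = A + 4.00·(cos286°, sin286°) = (1.1025, -3.8450)
|BD| = 5.4749
circle(B,3.00) ∩ circle(D,3.00): a=2.7374, h=1.2273
  candidates: C₊=(2.1893,-1.0488) cross=6.720; C₋=(3.9132,-2.7962) cross=-6.720
  mode - wants cross < 0 → take C=(3.9132,-2.7962) (cross=-6.720)
ex = (C−B)/|BC| = (0.9369,0.3496); ey = (-0.3496,0.9369)
P = B + -2.64·ex + -1.28·ey = (-0.9234,-5.9672)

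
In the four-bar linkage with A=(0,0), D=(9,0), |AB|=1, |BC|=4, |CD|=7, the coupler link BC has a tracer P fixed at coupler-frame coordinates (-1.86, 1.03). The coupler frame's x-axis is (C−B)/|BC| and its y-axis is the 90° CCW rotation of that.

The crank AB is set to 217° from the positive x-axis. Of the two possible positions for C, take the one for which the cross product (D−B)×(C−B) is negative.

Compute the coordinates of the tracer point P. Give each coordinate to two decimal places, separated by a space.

-1.81 1.27

A=(0,0), D=(9.00,0)
B = A + 1.00·(cos217°, sin217°) = (-0.7986, -0.6018)
|BD| = 9.8171
circle(B,4.00) ∩ circle(D,7.00): a=3.2278, h=2.3625
  candidates: C₊=(2.2783,1.9541) cross=23.193; C₋=(2.5679,-2.7620) cross=-23.193
  mode - wants cross < 0 → take C=(2.5679,-2.7620) (cross=-23.193)
ex = (C−B)/|BC| = (0.8416,-0.5400); ey = (0.5400,0.8416)
P = B + -1.86·ex + 1.03·ey = (-1.8078,1.2695)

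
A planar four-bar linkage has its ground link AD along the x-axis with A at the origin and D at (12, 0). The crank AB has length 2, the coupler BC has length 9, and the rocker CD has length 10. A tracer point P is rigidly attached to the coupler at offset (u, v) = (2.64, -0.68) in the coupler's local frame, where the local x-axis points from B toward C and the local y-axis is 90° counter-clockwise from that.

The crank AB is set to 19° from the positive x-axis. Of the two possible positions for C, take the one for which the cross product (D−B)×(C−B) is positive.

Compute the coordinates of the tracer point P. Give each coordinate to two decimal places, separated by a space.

3.83 2.56

A=(0,0), D=(12.00,0)
B = A + 2.00·(cos19°, sin19°) = (1.8910, 0.6511)
|BD| = 10.1299
circle(B,9.00) ∩ circle(D,10.00): a=4.1271, h=7.9979
  candidates: C₊=(6.5237,8.3672) cross=81.018; C₋=(5.4955,-7.5955) cross=-81.018
  mode + wants cross > 0 → take C=(6.5237,8.3672) (cross=81.018)
ex = (C−B)/|BC| = (0.5147,0.8573); ey = (-0.8573,0.5147)
P = B + 2.64·ex + -0.68·ey = (3.8330,2.5645)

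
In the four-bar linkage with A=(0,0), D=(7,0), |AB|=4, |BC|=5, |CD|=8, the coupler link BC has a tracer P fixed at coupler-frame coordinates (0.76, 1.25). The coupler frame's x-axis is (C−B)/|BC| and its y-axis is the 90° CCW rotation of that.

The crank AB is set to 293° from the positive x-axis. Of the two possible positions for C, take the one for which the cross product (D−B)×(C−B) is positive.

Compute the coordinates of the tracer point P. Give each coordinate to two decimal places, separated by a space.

0.10 -3.66

A=(0,0), D=(7.00,0)
B = A + 4.00·(cos293°, sin293°) = (1.5629, -3.6820)
|BD| = 6.5665
circle(B,5.00) ∩ circle(D,8.00): a=0.3136, h=4.9902
  candidates: C₊=(-0.9755,0.6257) cross=32.768; C₋=(4.6207,-7.6380) cross=-32.768
  mode + wants cross > 0 → take C=(-0.9755,0.6257) (cross=32.768)
ex = (C−B)/|BC| = (-0.5077,0.8615); ey = (-0.8615,-0.5077)
P = B + 0.76·ex + 1.25·ey = (0.1002,-3.6619)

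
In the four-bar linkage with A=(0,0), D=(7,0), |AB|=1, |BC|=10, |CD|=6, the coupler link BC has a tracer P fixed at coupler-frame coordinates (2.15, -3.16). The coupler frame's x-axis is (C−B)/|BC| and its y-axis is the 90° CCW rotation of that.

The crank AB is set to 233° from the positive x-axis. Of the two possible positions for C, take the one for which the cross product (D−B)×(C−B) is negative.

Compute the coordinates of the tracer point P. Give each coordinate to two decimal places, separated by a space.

A=(0,0), D=(7.00,0)
B = A + 1.00·(cos233°, sin233°) = (-0.6018, -0.7986)
|BD| = 7.6437
circle(B,10.00) ∩ circle(D,6.00): a=8.0083, h=5.9889
  candidates: C₊=(6.7369,5.9942) cross=45.777; C₋=(7.9884,-5.9180) cross=-45.777
  mode - wants cross < 0 → take C=(7.9884,-5.9180) (cross=-45.777)
ex = (C−B)/|BC| = (0.8590,-0.5119); ey = (0.5119,0.8590)
P = B + 2.15·ex + -3.16·ey = (-0.3726,-4.6138)

-0.37 -4.61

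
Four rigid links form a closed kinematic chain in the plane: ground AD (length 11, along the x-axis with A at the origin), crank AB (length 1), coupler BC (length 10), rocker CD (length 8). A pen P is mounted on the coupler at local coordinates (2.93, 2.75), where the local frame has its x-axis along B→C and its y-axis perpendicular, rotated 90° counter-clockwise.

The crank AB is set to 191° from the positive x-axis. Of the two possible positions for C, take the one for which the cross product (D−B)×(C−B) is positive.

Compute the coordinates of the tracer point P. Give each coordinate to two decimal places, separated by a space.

A=(0,0), D=(11.00,0)
B = A + 1.00·(cos191°, sin191°) = (-0.9816, -0.1908)
|BD| = 11.9831
circle(B,10.00) ∩ circle(D,8.00): a=7.4937, h=6.6215
  candidates: C₊=(6.4057,6.5492) cross=79.347; C₋=(6.6165,-6.6922) cross=-79.347
  mode + wants cross > 0 → take C=(6.4057,6.5492) (cross=79.347)
ex = (C−B)/|BC| = (0.7387,0.6740); ey = (-0.6740,0.7387)
P = B + 2.93·ex + 2.75·ey = (-0.6707,3.8155)

-0.67 3.82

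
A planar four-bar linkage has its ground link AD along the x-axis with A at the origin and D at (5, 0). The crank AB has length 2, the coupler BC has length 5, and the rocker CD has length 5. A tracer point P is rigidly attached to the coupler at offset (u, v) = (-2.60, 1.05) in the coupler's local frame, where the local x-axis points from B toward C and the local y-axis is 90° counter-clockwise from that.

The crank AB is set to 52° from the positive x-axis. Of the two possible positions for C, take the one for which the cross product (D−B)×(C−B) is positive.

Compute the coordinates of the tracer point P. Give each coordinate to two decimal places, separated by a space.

A=(0,0), D=(5.00,0)
B = A + 2.00·(cos52°, sin52°) = (1.2313, 1.5760)
|BD| = 4.0849
circle(B,5.00) ∩ circle(D,5.00): a=2.0425, h=4.5638
  candidates: C₊=(4.8764,4.9985) cross=18.643; C₋=(1.3549,-3.4225) cross=-18.643
  mode + wants cross > 0 → take C=(4.8764,4.9985) (cross=18.643)
ex = (C−B)/|BC| = (0.7290,0.6845); ey = (-0.6845,0.7290)
P = B + -2.60·ex + 1.05·ey = (-1.3828,0.5618)

-1.38 0.56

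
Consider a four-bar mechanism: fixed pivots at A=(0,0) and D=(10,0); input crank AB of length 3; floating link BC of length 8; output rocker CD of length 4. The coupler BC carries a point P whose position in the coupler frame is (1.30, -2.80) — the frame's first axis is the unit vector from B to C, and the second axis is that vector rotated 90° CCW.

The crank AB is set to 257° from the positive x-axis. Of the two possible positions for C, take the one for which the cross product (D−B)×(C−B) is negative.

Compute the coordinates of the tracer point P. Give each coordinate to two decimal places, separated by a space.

0.61 -5.73

A=(0,0), D=(10.00,0)
B = A + 3.00·(cos257°, sin257°) = (-0.6749, -2.9231)
|BD| = 11.0678
circle(B,8.00) ∩ circle(D,4.00): a=7.7024, h=2.1618
  candidates: C₊=(6.1831,1.1962) cross=23.927; C₋=(7.3250,-2.9739) cross=-23.927
  mode - wants cross < 0 → take C=(7.3250,-2.9739) (cross=-23.927)
ex = (C−B)/|BC| = (1.0000,-0.0064); ey = (0.0064,1.0000)
P = B + 1.30·ex + -2.80·ey = (0.6073,-5.7313)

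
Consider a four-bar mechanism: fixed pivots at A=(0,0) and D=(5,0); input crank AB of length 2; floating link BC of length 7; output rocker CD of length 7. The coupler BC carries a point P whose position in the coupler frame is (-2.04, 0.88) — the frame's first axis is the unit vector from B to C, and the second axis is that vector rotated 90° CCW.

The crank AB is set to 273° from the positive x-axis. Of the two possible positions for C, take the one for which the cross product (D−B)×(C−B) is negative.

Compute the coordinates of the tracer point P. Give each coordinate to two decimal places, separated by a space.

A=(0,0), D=(5.00,0)
B = A + 2.00·(cos273°, sin273°) = (0.1047, -1.9973)
|BD| = 5.2871
circle(B,7.00) ∩ circle(D,7.00): a=2.6435, h=6.4816
  candidates: C₊=(0.1038,5.0027) cross=34.269; C₋=(5.0009,-7.0000) cross=-34.269
  mode - wants cross < 0 → take C=(5.0009,-7.0000) (cross=-34.269)
ex = (C−B)/|BC| = (0.6995,-0.7147); ey = (0.7147,0.6995)
P = B + -2.04·ex + 0.88·ey = (-0.6933,0.0762)

-0.69 0.08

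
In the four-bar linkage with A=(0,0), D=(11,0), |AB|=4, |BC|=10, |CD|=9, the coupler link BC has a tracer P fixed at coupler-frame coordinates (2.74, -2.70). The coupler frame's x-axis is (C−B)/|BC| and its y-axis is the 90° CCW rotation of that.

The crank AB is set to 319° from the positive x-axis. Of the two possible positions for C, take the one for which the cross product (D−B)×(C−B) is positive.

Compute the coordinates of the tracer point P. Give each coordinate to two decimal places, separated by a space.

A=(0,0), D=(11.00,0)
B = A + 4.00·(cos319°, sin319°) = (3.0188, -2.6242)
|BD| = 8.4015
circle(B,10.00) ∩ circle(D,9.00): a=5.3315, h=8.4602
  candidates: C₊=(5.4410,7.0780) cross=71.079; C₋=(10.7262,-8.9958) cross=-71.079
  mode + wants cross > 0 → take C=(5.4410,7.0780) (cross=71.079)
ex = (C−B)/|BC| = (0.2422,0.9702); ey = (-0.9702,0.2422)
P = B + 2.74·ex + -2.70·ey = (6.3021,-0.6198)

6.30 -0.62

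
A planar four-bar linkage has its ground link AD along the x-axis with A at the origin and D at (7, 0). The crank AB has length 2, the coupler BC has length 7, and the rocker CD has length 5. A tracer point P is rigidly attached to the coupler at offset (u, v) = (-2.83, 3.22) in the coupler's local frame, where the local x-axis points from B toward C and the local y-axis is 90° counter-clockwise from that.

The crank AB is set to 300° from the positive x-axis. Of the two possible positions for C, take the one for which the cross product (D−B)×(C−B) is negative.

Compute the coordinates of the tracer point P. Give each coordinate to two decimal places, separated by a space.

A=(0,0), D=(7.00,0)
B = A + 2.00·(cos300°, sin300°) = (1.0000, -1.7321)
|BD| = 6.2450
circle(B,7.00) ∩ circle(D,5.00): a=5.0440, h=4.8536
  candidates: C₊=(4.5000,4.3301) cross=30.311; C₋=(7.1923,-4.9963) cross=-30.311
  mode - wants cross < 0 → take C=(7.1923,-4.9963) (cross=-30.311)
ex = (C−B)/|BC| = (0.8846,-0.4663); ey = (0.4663,0.8846)
P = B + -2.83·ex + 3.22·ey = (-0.0019,2.4361)

-0.00 2.44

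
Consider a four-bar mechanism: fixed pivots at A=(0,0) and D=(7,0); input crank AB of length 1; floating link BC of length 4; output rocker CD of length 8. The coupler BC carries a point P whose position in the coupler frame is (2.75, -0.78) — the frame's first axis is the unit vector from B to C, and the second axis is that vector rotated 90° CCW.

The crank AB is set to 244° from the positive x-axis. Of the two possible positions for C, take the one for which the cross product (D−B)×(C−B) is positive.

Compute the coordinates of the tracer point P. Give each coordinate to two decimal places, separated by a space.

0.39 1.84

A=(0,0), D=(7.00,0)
B = A + 1.00·(cos244°, sin244°) = (-0.4384, -0.8988)
|BD| = 7.4925
circle(B,4.00) ∩ circle(D,8.00): a=0.5430, h=3.9630
  candidates: C₊=(-0.3747,3.1007) cross=29.692; C₋=(0.5761,-4.7680) cross=-29.692
  mode + wants cross > 0 → take C=(-0.3747,3.1007) (cross=29.692)
ex = (C−B)/|BC| = (0.0159,0.9999); ey = (-0.9999,0.0159)
P = B + 2.75·ex + -0.78·ey = (0.3853,1.8384)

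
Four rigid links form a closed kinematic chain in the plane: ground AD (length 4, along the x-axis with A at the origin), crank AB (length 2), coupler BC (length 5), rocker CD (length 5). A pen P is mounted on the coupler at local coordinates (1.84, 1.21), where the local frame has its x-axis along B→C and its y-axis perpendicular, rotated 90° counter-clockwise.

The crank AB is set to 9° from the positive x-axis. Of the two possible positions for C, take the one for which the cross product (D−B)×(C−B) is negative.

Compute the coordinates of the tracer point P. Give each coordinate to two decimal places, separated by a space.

3.28 -1.46

A=(0,0), D=(4.00,0)
B = A + 2.00·(cos9°, sin9°) = (1.9754, 0.3129)
|BD| = 2.0487
circle(B,5.00) ∩ circle(D,5.00): a=1.0243, h=4.8940
  candidates: C₊=(3.7351,4.9930) cross=10.026; C₋=(2.2403,-4.6801) cross=-10.026
  mode - wants cross < 0 → take C=(2.2403,-4.6801) (cross=-10.026)
ex = (C−B)/|BC| = (0.0530,-0.9986); ey = (0.9986,0.0530)
P = B + 1.84·ex + 1.21·ey = (3.2812,-1.4604)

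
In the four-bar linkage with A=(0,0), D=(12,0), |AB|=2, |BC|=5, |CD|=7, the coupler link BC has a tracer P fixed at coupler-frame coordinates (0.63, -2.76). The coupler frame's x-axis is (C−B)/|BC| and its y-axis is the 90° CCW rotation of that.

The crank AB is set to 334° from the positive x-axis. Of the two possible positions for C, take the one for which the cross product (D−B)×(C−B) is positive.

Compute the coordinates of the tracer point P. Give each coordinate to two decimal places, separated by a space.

A=(0,0), D=(12.00,0)
B = A + 2.00·(cos334°, sin334°) = (1.7976, -0.8767)
|BD| = 10.2400
circle(B,5.00) ∩ circle(D,7.00): a=3.9481, h=3.0679
  candidates: C₊=(5.4685,2.5180) cross=31.416; C₋=(5.9939,-3.5954) cross=-31.416
  mode + wants cross > 0 → take C=(5.4685,2.5180) (cross=31.416)
ex = (C−B)/|BC| = (0.7342,0.6789); ey = (-0.6789,0.7342)
P = B + 0.63·ex + -2.76·ey = (4.1340,-2.4754)

4.13 -2.48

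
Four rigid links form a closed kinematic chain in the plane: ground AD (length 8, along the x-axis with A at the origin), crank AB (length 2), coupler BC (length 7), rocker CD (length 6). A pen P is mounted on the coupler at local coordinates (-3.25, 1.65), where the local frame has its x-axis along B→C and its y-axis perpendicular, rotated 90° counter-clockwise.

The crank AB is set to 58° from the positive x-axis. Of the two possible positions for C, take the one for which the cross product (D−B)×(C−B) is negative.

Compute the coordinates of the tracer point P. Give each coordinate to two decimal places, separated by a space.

1.11 5.34

A=(0,0), D=(8.00,0)
B = A + 2.00·(cos58°, sin58°) = (1.0598, 1.6961)
|BD| = 7.1444
circle(B,7.00) ∩ circle(D,6.00): a=4.4820, h=5.3770
  candidates: C₊=(6.6902,5.8553) cross=38.415; C₋=(4.1372,-4.5912) cross=-38.415
  mode - wants cross < 0 → take C=(4.1372,-4.5912) (cross=-38.415)
ex = (C−B)/|BC| = (0.4396,-0.8982); ey = (0.8982,0.4396)
P = B + -3.25·ex + 1.65·ey = (1.1131,5.3406)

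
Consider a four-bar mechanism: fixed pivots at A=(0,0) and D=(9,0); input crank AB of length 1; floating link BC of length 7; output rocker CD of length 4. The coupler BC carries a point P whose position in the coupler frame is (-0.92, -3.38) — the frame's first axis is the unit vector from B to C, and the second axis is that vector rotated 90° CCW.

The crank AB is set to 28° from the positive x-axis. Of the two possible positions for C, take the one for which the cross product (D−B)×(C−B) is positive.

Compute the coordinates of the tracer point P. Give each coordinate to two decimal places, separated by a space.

A=(0,0), D=(9.00,0)
B = A + 1.00·(cos28°, sin28°) = (0.8829, 0.4695)
|BD| = 8.1306
circle(B,7.00) ∩ circle(D,4.00): a=6.0947, h=3.4431
  candidates: C₊=(7.1663,3.5549) cross=27.995; C₋=(6.7686,-3.3198) cross=-27.995
  mode + wants cross > 0 → take C=(7.1663,3.5549) (cross=27.995)
ex = (C−B)/|BC| = (0.8976,0.4408); ey = (-0.4408,0.8976)
P = B + -0.92·ex + -3.38·ey = (1.5470,-2.9700)

1.55 -2.97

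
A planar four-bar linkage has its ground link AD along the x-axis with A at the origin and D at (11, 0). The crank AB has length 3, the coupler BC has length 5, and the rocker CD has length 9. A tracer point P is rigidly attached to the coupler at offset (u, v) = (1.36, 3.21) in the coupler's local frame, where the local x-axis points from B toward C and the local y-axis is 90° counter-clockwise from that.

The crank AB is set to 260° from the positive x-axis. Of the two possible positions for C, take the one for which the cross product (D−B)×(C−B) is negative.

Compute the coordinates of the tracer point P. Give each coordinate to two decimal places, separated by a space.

A=(0,0), D=(11.00,0)
B = A + 3.00·(cos260°, sin260°) = (-0.5209, -2.9544)
|BD| = 11.8937
circle(B,5.00) ∩ circle(D,9.00): a=3.5927, h=3.4774
  candidates: C₊=(2.0953,1.3065) cross=41.360; C₋=(3.8229,-5.4304) cross=-41.360
  mode - wants cross < 0 → take C=(3.8229,-5.4304) (cross=-41.360)
ex = (C−B)/|BC| = (0.8688,-0.4952); ey = (0.4952,0.8688)
P = B + 1.36·ex + 3.21·ey = (2.2502,-0.8391)

2.25 -0.84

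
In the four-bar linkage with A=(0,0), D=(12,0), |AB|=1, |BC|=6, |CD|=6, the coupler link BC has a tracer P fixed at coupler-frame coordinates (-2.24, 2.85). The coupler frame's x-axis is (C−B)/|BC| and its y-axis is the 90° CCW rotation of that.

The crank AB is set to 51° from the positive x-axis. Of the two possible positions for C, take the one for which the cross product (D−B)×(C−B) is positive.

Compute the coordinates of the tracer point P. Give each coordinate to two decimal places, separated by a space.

-2.25 2.98

A=(0,0), D=(12.00,0)
B = A + 1.00·(cos51°, sin51°) = (0.6293, 0.7771)
|BD| = 11.3972
circle(B,6.00) ∩ circle(D,6.00): a=5.6986, h=1.8777
  candidates: C₊=(6.4427,2.2619) cross=21.401; C₋=(6.1866,-1.4848) cross=-21.401
  mode + wants cross > 0 → take C=(6.4427,2.2619) (cross=21.401)
ex = (C−B)/|BC| = (0.9689,0.2475); ey = (-0.2475,0.9689)
P = B + -2.24·ex + 2.85·ey = (-2.2463,2.9842)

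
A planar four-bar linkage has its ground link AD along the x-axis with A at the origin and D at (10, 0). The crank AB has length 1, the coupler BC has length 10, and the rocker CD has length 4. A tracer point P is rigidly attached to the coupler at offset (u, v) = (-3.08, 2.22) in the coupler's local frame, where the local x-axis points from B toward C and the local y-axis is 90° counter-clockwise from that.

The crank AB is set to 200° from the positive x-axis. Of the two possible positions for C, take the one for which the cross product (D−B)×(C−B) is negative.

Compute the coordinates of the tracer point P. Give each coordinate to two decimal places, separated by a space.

A=(0,0), D=(10.00,0)
B = A + 1.00·(cos200°, sin200°) = (-0.9397, -0.3420)
|BD| = 10.9450
circle(B,10.00) ∩ circle(D,4.00): a=9.3099, h=3.6505
  candidates: C₊=(8.2516,3.5976) cross=39.955; C₋=(8.4797,-3.6998) cross=-39.955
  mode - wants cross < 0 → take C=(8.4797,-3.6998) (cross=-39.955)
ex = (C−B)/|BC| = (0.9419,-0.3358); ey = (0.3358,0.9419)
P = B + -3.08·ex + 2.22·ey = (-3.0954,2.7833)

-3.10 2.78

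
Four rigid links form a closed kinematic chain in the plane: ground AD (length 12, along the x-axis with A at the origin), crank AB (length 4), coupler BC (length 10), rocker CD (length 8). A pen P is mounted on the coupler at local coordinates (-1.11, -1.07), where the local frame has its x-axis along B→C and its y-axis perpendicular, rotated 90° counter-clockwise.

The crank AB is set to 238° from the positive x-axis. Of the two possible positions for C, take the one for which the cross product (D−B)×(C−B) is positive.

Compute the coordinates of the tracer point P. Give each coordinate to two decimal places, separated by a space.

A=(0,0), D=(12.00,0)
B = A + 4.00·(cos238°, sin238°) = (-2.1197, -3.3922)
|BD| = 14.5214
circle(B,10.00) ∩ circle(D,8.00): a=8.5003, h=5.2674
  candidates: C₊=(4.9150,3.7151) cross=76.490; C₋=(7.3759,-6.5282) cross=-76.490
  mode + wants cross > 0 → take C=(4.9150,3.7151) (cross=76.490)
ex = (C−B)/|BC| = (0.7035,0.7107); ey = (-0.7107,0.7035)
P = B + -1.11·ex + -1.07·ey = (-2.1400,-4.9338)

-2.14 -4.93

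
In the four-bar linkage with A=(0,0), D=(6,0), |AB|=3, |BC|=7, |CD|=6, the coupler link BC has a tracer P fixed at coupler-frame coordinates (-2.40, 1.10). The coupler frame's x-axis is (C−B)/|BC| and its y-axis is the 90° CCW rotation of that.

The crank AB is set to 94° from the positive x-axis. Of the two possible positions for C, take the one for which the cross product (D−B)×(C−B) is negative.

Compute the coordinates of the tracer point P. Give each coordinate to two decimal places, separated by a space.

A=(0,0), D=(6.00,0)
B = A + 3.00·(cos94°, sin94°) = (-0.2093, 2.9927)
|BD| = 6.8928
circle(B,7.00) ∩ circle(D,6.00): a=4.3894, h=5.4528
  candidates: C₊=(6.1123,5.9989) cross=37.585; C₋=(1.3774,-3.8251) cross=-37.585
  mode - wants cross < 0 → take C=(1.3774,-3.8251) (cross=-37.585)
ex = (C−B)/|BC| = (0.2267,-0.9740); ey = (0.9740,0.2267)
P = B + -2.40·ex + 1.10·ey = (0.3181,5.5796)

0.32 5.58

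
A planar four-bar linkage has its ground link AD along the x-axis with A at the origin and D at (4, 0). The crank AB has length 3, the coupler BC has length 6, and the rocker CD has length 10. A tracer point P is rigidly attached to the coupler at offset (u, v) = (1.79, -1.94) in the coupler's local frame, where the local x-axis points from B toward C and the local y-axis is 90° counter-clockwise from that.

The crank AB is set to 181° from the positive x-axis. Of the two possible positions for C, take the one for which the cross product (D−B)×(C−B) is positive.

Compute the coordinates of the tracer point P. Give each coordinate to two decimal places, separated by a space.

A=(0,0), D=(4.00,0)
B = A + 3.00·(cos181°, sin181°) = (-2.9995, -0.0524)
|BD| = 6.9997
circle(B,6.00) ∩ circle(D,10.00): a=-1.0717, h=5.9035
  candidates: C₊=(-4.1154,5.8430) cross=41.323; C₋=(-4.0271,-5.9637) cross=-41.323
  mode + wants cross > 0 → take C=(-4.1154,5.8430) (cross=41.323)
ex = (C−B)/|BC| = (-0.1860,0.9826); ey = (-0.9826,-0.1860)
P = B + 1.79·ex + -1.94·ey = (-1.4263,2.0672)

-1.43 2.07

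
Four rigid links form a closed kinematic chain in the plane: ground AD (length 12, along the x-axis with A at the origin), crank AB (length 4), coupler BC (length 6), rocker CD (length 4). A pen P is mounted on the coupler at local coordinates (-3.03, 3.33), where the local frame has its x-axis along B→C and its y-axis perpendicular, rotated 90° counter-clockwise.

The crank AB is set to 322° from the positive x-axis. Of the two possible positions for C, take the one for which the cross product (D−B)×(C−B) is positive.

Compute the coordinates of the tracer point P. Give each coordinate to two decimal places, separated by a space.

A=(0,0), D=(12.00,0)
B = A + 4.00·(cos322°, sin322°) = (3.1520, -2.4626)
|BD| = 9.1843
circle(B,6.00) ∩ circle(D,4.00): a=5.6810, h=1.9305
  candidates: C₊=(8.1073,0.9204) cross=17.730; C₋=(9.1426,-2.7992) cross=-17.730
  mode + wants cross > 0 → take C=(8.1073,0.9204) (cross=17.730)
ex = (C−B)/|BC| = (0.8259,0.5638); ey = (-0.5638,0.8259)
P = B + -3.03·ex + 3.33·ey = (-1.2280,-1.4209)

-1.23 -1.42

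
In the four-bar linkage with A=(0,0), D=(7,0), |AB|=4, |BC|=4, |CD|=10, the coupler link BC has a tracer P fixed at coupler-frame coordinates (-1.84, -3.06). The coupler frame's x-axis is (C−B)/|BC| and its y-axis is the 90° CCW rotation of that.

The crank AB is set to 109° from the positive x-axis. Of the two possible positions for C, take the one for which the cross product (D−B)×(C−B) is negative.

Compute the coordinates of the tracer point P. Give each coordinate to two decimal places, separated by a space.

A=(0,0), D=(7.00,0)
B = A + 4.00·(cos109°, sin109°) = (-1.3023, 3.7821)
|BD| = 9.1231
circle(B,4.00) ∩ circle(D,10.00): a=-0.0421, h=3.9998
  candidates: C₊=(0.3176,7.4394) cross=36.491; C₋=(-2.9987,0.1596) cross=-36.491
  mode - wants cross < 0 → take C=(-2.9987,0.1596) (cross=-36.491)
ex = (C−B)/|BC| = (-0.4241,-0.9056); ey = (0.9056,-0.4241)
P = B + -1.84·ex + -3.06·ey = (-3.2931,6.7462)

-3.29 6.75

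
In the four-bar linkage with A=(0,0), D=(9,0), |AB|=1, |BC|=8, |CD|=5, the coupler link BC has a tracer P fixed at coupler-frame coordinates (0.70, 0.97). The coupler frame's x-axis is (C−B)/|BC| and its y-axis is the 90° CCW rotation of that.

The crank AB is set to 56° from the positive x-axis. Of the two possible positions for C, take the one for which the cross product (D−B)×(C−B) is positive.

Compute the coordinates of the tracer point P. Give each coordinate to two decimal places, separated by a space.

A=(0,0), D=(9.00,0)
B = A + 1.00·(cos56°, sin56°) = (0.5592, 0.8290)
|BD| = 8.4814
circle(B,8.00) ∩ circle(D,5.00): a=6.5399, h=4.6076
  candidates: C₊=(7.5181,4.7754) cross=39.079; C₋=(6.6173,-4.3958) cross=-39.079
  mode + wants cross > 0 → take C=(7.5181,4.7754) (cross=39.079)
ex = (C−B)/|BC| = (0.8699,0.4933); ey = (-0.4933,0.8699)
P = B + 0.70·ex + 0.97·ey = (0.6896,2.0181)

0.69 2.02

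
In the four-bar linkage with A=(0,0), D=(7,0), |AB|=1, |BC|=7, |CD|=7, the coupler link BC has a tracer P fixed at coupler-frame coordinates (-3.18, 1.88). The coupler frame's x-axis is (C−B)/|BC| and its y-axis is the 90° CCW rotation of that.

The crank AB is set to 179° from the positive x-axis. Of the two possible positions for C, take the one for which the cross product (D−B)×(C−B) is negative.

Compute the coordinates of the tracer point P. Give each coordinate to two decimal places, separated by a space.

-1.27 3.70

A=(0,0), D=(7.00,0)
B = A + 1.00·(cos179°, sin179°) = (-0.9998, 0.0175)
|BD| = 7.9999
circle(B,7.00) ∩ circle(D,7.00): a=3.9999, h=5.7446
  candidates: C₊=(3.0126,5.7533) cross=45.956; C₋=(2.9875,-5.7359) cross=-45.956
  mode - wants cross < 0 → take C=(2.9875,-5.7359) (cross=-45.956)
ex = (C−B)/|BC| = (0.5696,-0.8219); ey = (0.8219,0.5696)
P = B + -3.18·ex + 1.88·ey = (-1.2661,3.7020)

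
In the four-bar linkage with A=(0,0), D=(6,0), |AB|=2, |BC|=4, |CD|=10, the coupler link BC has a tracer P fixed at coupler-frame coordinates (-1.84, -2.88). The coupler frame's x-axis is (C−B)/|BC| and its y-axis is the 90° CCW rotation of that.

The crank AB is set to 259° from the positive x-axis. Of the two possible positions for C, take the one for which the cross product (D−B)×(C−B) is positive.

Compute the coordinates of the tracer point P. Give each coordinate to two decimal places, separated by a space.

A=(0,0), D=(6.00,0)
B = A + 2.00·(cos259°, sin259°) = (-0.3816, -1.9633)
|BD| = 6.6768
circle(B,4.00) ∩ circle(D,10.00): a=-2.9521, h=2.6991
  candidates: C₊=(-3.9968,-0.2515) cross=18.022; C₋=(-2.4095,-5.4111) cross=-18.022
  mode + wants cross > 0 → take C=(-3.9968,-0.2515) (cross=18.022)
ex = (C−B)/|BC| = (-0.9038,0.4279); ey = (-0.4279,-0.9038)
P = B + -1.84·ex + -2.88·ey = (2.5139,-0.1477)

2.51 -0.15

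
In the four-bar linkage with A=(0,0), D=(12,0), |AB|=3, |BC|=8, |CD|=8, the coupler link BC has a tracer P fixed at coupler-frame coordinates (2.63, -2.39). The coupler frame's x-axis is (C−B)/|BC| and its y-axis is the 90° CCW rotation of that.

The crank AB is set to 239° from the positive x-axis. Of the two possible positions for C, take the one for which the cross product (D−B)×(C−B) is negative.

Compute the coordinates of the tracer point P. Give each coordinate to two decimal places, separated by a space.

A=(0,0), D=(12.00,0)
B = A + 3.00·(cos239°, sin239°) = (-1.5451, -2.5715)
|BD| = 13.7870
circle(B,8.00) ∩ circle(D,8.00): a=6.8935, h=4.0595
  candidates: C₊=(4.4703,2.7025) cross=55.968; C₋=(5.9846,-5.2740) cross=-55.968
  mode - wants cross < 0 → take C=(5.9846,-5.2740) (cross=-55.968)
ex = (C−B)/|BC| = (0.9412,-0.3378); ey = (0.3378,0.9412)
P = B + 2.63·ex + -2.39·ey = (0.1229,-5.7094)

0.12 -5.71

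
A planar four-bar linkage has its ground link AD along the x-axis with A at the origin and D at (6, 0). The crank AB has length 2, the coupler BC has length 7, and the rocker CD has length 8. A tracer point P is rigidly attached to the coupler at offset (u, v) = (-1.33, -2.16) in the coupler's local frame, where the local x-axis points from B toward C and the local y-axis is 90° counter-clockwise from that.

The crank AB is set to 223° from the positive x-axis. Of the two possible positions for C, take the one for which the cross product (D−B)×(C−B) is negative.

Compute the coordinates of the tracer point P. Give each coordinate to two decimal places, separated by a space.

A=(0,0), D=(6.00,0)
B = A + 2.00·(cos223°, sin223°) = (-1.4627, -1.3640)
|BD| = 7.5863
circle(B,7.00) ∩ circle(D,8.00): a=2.8045, h=6.4136
  candidates: C₊=(0.1430,5.4494) cross=48.656; C₋=(2.4493,-7.1689) cross=-48.656
  mode - wants cross < 0 → take C=(2.4493,-7.1689) (cross=-48.656)
ex = (C−B)/|BC| = (0.5589,-0.8293); ey = (0.8293,0.5589)
P = B + -1.33·ex + -2.16·ey = (-3.9972,-1.4682)

-4.00 -1.47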